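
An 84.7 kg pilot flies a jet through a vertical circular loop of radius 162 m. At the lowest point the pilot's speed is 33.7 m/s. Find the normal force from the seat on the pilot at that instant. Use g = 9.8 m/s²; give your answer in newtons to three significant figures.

At the lowest point, N points up (toward the centre) and the weight mg points down (away from the centre), so the net inward force is N − mg = mv²/r.
N = m(v²/r + g) = 84.7 × ((33.7)²/162 + 9.8) = 84.7 × (7.010 + 9.8) = 84.7 × 16.81 = 1424 N.

1420 N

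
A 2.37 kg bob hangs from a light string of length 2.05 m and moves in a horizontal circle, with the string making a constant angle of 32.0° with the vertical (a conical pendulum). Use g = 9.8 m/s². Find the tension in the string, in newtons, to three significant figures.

Vertically the bob has no acceleration, so T cosθ = mg.
T = mg/cosθ = 2.37 × 9.8 / cos 32.0° = 23.23/0.8480 = 27.39 N.

27.4 N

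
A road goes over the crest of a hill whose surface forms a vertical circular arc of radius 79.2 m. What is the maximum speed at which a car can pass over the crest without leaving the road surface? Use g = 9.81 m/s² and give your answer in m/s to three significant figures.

27.9 m/s

At the crest the centre of the circle is below the car, so the net downward (centripetal) force is mg − N = mv²/r.
The car leaves the road when N → 0, giving v_max = √(g r) = √(9.81 × 79.2) = 27.87 m/s.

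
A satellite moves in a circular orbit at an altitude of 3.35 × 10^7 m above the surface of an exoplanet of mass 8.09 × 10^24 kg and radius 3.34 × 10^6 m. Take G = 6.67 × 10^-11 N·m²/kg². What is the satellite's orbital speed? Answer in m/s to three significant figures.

Orbital radius r = R + h = 3.34 × 10^6 + 3.35 × 10^7 = 3.684 × 10^7 m.
Gravity supplies the centripetal force: G M m / r² = m v² / r, so v = √(GM/r).
v = √(6.67 × 10^-11 × 8.09 × 10^24 / 3.684 × 10^7) = √(1.465 × 10^7) = 3827 m/s.

3830 m/s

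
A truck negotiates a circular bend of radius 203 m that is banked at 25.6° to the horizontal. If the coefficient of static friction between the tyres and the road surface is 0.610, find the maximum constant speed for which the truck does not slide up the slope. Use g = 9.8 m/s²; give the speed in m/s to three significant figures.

55.3 m/s

At the maximum speed, friction acts down the slope at its limiting value f = μN. Radially (horizontal, toward centre): N sinθ + μN cosθ = mv²/r. Vertically: N cosθ − μN sinθ = mg.
Dividing: v² = r g (sinθ + μcosθ)/(cosθ − μsinθ).
sinθ + μcosθ = 0.4321 + 0.610×0.9018 = 0.9822; cosθ − μsinθ = 0.9018 − 0.610×0.4321 = 0.6383.
v² = 203 × 9.8 × 0.9822/0.6383 = 3061 m²/s², so v = 55.33 m/s.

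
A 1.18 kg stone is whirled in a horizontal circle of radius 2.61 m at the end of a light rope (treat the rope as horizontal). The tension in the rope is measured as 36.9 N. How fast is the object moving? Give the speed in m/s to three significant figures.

T = m v²/r ⇒ v = √(T r / m) = √(36.9 × 2.61 / 1.18) = √81.62 = 9.034 m/s.

9.03 m/s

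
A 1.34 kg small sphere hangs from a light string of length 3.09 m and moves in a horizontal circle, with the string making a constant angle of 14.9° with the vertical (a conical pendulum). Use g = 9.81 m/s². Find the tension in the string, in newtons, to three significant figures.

13.6 N

Vertically the bob has no acceleration, so T cosθ = mg.
T = mg/cosθ = 1.34 × 9.81 / cos 14.9° = 13.15/0.9664 = 13.60 N.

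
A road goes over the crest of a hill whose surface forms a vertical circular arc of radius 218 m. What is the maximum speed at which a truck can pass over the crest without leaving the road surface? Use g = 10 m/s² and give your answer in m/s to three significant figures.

At the crest the centre of the circle is below the truck, so the net downward (centripetal) force is mg − N = mv²/r.
The truck leaves the road when N → 0, giving v_max = √(g r) = √(10.0 × 218) = 46.69 m/s.

46.7 m/s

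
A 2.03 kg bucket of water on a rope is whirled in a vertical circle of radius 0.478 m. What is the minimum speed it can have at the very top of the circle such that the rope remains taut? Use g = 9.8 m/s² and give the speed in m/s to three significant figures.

2.16 m/s

At the top, both weight mg and T point toward the centre: T + mg = mv²/r.
At minimum speed T → 0, so mg = mv_min²/r ⇒ v_min = √(g r) = √(9.8 × 0.478) = 2.164 m/s.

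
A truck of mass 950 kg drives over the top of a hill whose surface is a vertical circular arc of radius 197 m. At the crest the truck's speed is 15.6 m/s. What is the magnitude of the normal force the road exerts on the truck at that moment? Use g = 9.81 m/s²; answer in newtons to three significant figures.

At the crest the centripetal acceleration points downward (toward the centre of the arc), so mg − N = mv²/r.
N = m(g − v²/r) = 950 × (9.81 − (15.6)²/197) = 950 × (9.81 − 1.235) = 950 × 8.575 = 8146 N.

8150 N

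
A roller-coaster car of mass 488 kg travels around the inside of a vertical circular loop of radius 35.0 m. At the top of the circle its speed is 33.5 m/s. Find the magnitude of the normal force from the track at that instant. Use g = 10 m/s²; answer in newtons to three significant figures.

At the top, both N and the weight mg point inward (toward the centre), so N + mg = mv²/r.
N = m(v²/r − g) = 488 × ((33.5)²/35.0 − 10.0) = 488 × (32.06 − 10.0) = 488 × 22.06 = 10770 N.

10800 N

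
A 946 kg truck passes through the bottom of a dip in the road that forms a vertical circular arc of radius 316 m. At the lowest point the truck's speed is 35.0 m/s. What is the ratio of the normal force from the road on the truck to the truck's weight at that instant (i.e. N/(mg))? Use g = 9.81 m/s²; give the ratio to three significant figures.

At the bottom, N − mg = mv²/r, so N = m(v²/r + g) and N/(mg) = v²/(rg) + 1 = (35.0)²/(316 × 9.81) + 1 = 0.3952 + 1 = 1.395.

1.40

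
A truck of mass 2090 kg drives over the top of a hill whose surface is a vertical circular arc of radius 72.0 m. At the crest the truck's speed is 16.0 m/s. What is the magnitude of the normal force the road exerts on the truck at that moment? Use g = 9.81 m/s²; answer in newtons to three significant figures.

13100 N

At the crest the centripetal acceleration points downward (toward the centre of the arc), so mg − N = mv²/r.
N = m(g − v²/r) = 2090 × (9.81 − (16.0)²/72.0) = 2090 × (9.81 − 3.556) = 2090 × 6.254 = 13070 N.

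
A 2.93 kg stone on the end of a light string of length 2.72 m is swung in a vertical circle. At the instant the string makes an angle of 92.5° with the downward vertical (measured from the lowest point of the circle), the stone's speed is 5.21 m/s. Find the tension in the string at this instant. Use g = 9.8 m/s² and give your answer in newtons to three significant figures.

28.0 N

Take the radial direction toward the centre of the circle as positive. The component of the weight along the string toward the centre is −mg cos φ (φ measured from the bottom), so Newton's second law along the string gives T − mg cos φ = m v²/r.
cos 92.5° = -0.04362, so T = m(v²/r + g cos φ) = 2.93 × ((5.21)²/2.72 + 9.8 × -0.04362) = 2.93 × (9.979 + (-0.4275)) = 2.93 × 9.552 = 27.99 N.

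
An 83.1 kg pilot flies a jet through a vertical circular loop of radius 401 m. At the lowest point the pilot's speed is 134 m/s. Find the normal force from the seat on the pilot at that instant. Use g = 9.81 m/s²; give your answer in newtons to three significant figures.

At the lowest point, N points up (toward the centre) and the weight mg points down (away from the centre), so the net inward force is N − mg = mv²/r.
N = m(v²/r + g) = 83.1 × ((134)²/401 + 9.81) = 83.1 × (44.78 + 9.81) = 83.1 × 54.59 = 4536 N.

4540 N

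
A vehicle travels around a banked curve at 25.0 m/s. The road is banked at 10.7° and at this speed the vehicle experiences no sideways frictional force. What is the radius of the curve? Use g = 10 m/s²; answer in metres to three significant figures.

331 m

Frictionless banking: tanθ = v²/(rg), so r = v²/(g tanθ).
r = (25.0)²/(10.0 × tan 10.7°) = 625.0/(10.0 × 0.1890) = 625.0/1.890 = 330.8 m.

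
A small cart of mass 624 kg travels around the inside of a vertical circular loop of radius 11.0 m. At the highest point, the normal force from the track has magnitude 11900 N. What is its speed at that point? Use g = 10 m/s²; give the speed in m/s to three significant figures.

At the top, N + mg = mv²/r, so v = √(r(N/m + g)) = √(11.0 × (11900/624 + 10.0)) = √(11.0 × 29.07) = √319.8 = 17.88 m/s.

17.9 m/s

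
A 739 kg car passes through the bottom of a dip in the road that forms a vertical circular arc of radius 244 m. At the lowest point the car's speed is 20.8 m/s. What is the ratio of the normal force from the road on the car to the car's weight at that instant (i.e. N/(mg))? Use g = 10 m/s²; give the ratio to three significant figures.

At the bottom, N − mg = mv²/r, so N = m(v²/r + g) and N/(mg) = v²/(rg) + 1 = (20.8)²/(244 × 10.0) + 1 = 0.1773 + 1 = 1.177.

1.18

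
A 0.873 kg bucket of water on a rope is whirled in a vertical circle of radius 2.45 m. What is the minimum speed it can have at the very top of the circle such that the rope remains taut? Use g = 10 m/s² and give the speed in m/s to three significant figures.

4.95 m/s

At the highest point the centre is directly below, so both the weight and T act inward: T + mg = mv²/r.
At minimum speed T → 0, so mg = mv_min²/r ⇒ v_min = √(g r) = √(10.0 × 2.45) = 4.950 m/s.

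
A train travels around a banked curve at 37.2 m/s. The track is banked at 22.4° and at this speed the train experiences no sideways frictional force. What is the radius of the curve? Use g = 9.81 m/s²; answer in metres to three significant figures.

Frictionless banking: tanθ = v²/(rg), so r = v²/(g tanθ).
r = (37.2)²/(9.81 × tan 22.4°) = 1384/(9.81 × 0.4122) = 1384/4.043 = 342.2 m.

342 m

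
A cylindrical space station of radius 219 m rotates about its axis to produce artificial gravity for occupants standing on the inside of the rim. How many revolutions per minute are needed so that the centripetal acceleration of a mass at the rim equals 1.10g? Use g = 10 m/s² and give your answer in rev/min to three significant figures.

2.14 rev/min

Require ω²r = 1.10g, so ω = √(1.10 × 10.0/219) = 0.2241 rad/s.
In rev/min: ω × 60/(2π) = 0.2241 × 60/(2π) = 2.140 rev/min.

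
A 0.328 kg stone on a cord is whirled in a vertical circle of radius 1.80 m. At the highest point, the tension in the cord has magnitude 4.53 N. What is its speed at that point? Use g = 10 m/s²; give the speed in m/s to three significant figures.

6.55 m/s

At the top, T + mg = mv²/r, so v = √(r(T/m + g)) = √(1.80 × (4.53/0.328 + 10.0)) = √(1.80 × 23.81) = √42.86 = 6.547 m/s.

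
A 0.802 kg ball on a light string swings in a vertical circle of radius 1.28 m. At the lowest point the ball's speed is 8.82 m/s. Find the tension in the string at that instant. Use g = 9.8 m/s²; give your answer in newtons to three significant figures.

56.6 N

At the lowest point, T points up (toward the centre) and the weight mg points down (away from the centre), so the net inward force is T − mg = mv²/r.
T = m(v²/r + g) = 0.802 × ((8.82)²/1.28 + 9.8) = 0.802 × (60.78 + 9.8) = 0.802 × 70.58 = 56.60 N.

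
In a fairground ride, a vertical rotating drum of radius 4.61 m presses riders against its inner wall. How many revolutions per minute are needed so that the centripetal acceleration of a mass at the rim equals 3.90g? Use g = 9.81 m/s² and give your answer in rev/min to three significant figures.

27.5 rev/min

Require ω²r = 3.90g, so ω = √(3.90 × 9.81/4.61) = 2.881 rad/s.
In rev/min: ω × 60/(2π) = 2.881 × 60/(2π) = 27.51 rev/min.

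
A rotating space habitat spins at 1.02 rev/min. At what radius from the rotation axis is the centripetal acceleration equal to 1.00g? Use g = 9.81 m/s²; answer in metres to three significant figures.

ω = 1.02 rev/min × 2π/60 = 0.1068 rad/s.
a_c = ω²r = 1.00g ⇒ r = 1.00 × 9.81 / (0.1068)² = 9.810/0.01141 = 859.8 m.

860 m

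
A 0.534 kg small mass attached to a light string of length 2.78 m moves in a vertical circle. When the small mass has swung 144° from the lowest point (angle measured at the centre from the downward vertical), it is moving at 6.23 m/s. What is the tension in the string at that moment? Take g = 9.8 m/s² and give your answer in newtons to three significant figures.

Take the radial direction toward the centre of the circle as positive. The component of the weight along the string toward the centre is −mg cos φ (φ measured from the bottom), so Newton's second law along the string gives T − mg cos φ = m v²/r.
cos 144° = -0.8090, so T = m(v²/r + g cos φ) = 0.534 × ((6.23)²/2.78 + 9.8 × -0.8090) = 0.534 × (13.96 + (-7.928)) = 0.534 × 6.033 = 3.222 N.

3.22 N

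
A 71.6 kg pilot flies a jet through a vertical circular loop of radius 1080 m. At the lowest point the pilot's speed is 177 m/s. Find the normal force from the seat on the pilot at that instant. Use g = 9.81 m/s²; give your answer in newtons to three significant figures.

2780 N

At the lowest point, N points up (toward the centre) and the weight mg points down (away from the centre), so the net inward force is N − mg = mv²/r.
N = m(v²/r + g) = 71.6 × ((177)²/1080 + 9.81) = 71.6 × (29.01 + 9.81) = 71.6 × 38.82 = 2779 N.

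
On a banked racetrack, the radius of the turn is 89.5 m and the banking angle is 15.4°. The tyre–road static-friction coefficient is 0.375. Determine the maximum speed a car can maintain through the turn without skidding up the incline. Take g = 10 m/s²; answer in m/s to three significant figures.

At the maximum speed, friction acts down the slope at its limiting value f = μN. Radially (horizontal, toward centre): N sinθ + μN cosθ = mv²/r. Vertically: N cosθ − μN sinθ = mg.
Dividing: v² = r g (sinθ + μcosθ)/(cosθ − μsinθ).
sinθ + μcosθ = 0.2656 + 0.375×0.9641 = 0.6271; cosθ − μsinθ = 0.9641 − 0.375×0.2656 = 0.8645.
v² = 89.5 × 10.0 × 0.6271/0.8645 = 649.2 m²/s², so v = 25.48 m/s.

25.5 m/s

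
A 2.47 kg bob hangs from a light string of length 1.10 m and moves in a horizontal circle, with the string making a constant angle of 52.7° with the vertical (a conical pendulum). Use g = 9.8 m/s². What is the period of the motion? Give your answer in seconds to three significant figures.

1.64 s

r = L sinθ = 0.8750 m. From T sinθ = mω²r and T cosθ = mg: tanθ = ω²r/g, so ω² = g tanθ / r = g/(L cosθ).
ω = √(g/(L cosθ)) = √(9.8/(1.10 × 0.6060)) = √14.70 = 3.834 rad/s.
Period = 2π/ω = 1.639 s.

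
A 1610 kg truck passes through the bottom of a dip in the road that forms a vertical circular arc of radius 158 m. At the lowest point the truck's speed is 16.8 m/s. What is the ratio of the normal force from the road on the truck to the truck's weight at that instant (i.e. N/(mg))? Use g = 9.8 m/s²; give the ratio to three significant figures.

At the bottom, N − mg = mv²/r, so N = m(v²/r + g) and N/(mg) = v²/(rg) + 1 = (16.8)²/(158 × 9.8) + 1 = 0.1823 + 1 = 1.182.

1.18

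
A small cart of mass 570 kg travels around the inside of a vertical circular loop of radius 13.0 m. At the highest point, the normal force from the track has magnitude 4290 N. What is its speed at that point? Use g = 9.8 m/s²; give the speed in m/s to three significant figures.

At the top, N + mg = mv²/r, so v = √(r(N/m + g)) = √(13.0 × (4290/570 + 9.8)) = √(13.0 × 17.33) = √225.2 = 15.01 m/s.

15.0 m/s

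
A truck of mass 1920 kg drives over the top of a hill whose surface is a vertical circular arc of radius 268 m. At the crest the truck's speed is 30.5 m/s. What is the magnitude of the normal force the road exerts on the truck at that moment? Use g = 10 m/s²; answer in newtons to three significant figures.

12500 N

At the crest the centripetal acceleration points downward (toward the centre of the arc), so mg − N = mv²/r.
N = m(g − v²/r) = 1920 × (10.0 − (30.5)²/268) = 1920 × (10.0 − 3.471) = 1920 × 6.529 = 12540 N.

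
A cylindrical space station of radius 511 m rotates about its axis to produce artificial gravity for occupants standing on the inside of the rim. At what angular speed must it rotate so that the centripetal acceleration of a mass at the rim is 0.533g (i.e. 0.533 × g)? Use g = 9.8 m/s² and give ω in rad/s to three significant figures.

0.101 rad/s

Centripetal acceleration a_c = ω²r. Setting ω²r = 0.533g:
ω = √(0.533g / r) = √(0.533 × 9.8 / 511) = √0.01022 = 0.1011 rad/s.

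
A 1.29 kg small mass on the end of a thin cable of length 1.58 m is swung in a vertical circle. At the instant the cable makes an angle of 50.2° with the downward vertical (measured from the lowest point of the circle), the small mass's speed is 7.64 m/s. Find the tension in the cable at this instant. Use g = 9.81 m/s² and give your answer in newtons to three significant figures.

55.8 N

Take the radial direction toward the centre of the circle as positive. The component of the weight along the string toward the centre is −mg cos φ (φ measured from the bottom), so Newton's second law along the string gives T − mg cos φ = m v²/r.
cos 50.2° = 0.6401, so T = m(v²/r + g cos φ) = 1.29 × ((7.64)²/1.58 + 9.81 × 0.6401) = 1.29 × (36.94 + (6.279)) = 1.29 × 43.22 = 55.76 N.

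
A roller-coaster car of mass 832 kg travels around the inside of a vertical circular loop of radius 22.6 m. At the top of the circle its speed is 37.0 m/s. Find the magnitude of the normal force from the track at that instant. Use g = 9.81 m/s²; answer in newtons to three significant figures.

At the top, both N and the weight mg point inward (toward the centre), so N + mg = mv²/r.
N = m(v²/r − g) = 832 × ((37.0)²/22.6 − 9.81) = 832 × (60.58 − 9.81) = 832 × 50.77 = 42240 N.

42200 N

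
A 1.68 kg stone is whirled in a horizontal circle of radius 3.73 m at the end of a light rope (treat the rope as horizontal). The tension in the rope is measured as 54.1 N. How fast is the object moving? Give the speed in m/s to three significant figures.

T = m v²/r ⇒ v = √(T r / m) = √(54.1 × 3.73 / 1.68) = √120.1 = 10.96 m/s.

11.0 m/s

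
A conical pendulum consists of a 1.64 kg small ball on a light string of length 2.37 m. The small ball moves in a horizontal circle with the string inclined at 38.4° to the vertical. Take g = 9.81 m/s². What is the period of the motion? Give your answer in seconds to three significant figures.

2.73 s

r = L sinθ = 1.472 m. From T sinθ = mω²r and T cosθ = mg: tanθ = ω²r/g, so ω² = g tanθ / r = g/(L cosθ).
ω = √(g/(L cosθ)) = √(9.81/(2.37 × 0.7837)) = √5.282 = 2.298 rad/s.
Period = 2π/ω = 2.734 s.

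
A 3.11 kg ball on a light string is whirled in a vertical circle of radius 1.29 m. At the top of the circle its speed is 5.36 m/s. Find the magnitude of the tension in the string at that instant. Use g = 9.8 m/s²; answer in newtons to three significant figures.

38.8 N

At the top, both T and the weight mg point inward (toward the centre), so T + mg = mv²/r.
T = m(v²/r − g) = 3.11 × ((5.36)²/1.29 − 9.8) = 3.11 × (22.27 − 9.8) = 3.11 × 12.47 = 38.78 N.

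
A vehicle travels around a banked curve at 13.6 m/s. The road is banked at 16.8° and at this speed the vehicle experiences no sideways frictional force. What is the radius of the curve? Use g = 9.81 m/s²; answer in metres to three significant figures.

62.4 m

Frictionless banking: tanθ = v²/(rg), so r = v²/(g tanθ).
r = (13.6)²/(9.81 × tan 16.8°) = 185.0/(9.81 × 0.3019) = 185.0/2.962 = 62.45 m.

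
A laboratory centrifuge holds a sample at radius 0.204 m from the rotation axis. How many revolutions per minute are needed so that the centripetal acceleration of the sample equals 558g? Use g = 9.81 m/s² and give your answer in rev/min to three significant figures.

1560 rev/min

Require ω²r = 558g, so ω = √(558 × 9.81/0.204) = 163.8 rad/s.
In rev/min: ω × 60/(2π) = 163.8 × 60/(2π) = 1564 rev/min.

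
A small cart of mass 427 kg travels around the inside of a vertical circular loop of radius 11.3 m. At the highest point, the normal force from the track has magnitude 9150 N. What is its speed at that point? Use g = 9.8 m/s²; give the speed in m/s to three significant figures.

18.8 m/s

At the top, N + mg = mv²/r, so v = √(r(N/m + g)) = √(11.3 × (9150/427 + 9.8)) = √(11.3 × 31.23) = √352.9 = 18.79 m/s.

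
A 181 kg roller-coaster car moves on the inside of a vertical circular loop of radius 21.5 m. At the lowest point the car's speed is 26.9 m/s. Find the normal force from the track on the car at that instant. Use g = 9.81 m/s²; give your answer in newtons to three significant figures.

7870 N

At the lowest point, N points up (toward the centre) and the weight mg points down (away from the centre), so the net inward force is N − mg = mv²/r.
N = m(v²/r + g) = 181 × ((26.9)²/21.5 + 9.81) = 181 × (33.66 + 9.81) = 181 × 43.47 = 7867 N.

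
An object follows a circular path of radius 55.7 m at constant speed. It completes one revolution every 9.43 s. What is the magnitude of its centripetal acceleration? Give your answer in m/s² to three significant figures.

v = 2πr/T = 2π × 55.7/9.43 = 37.11 m/s.
a_c = v²/r = (37.11)²/55.7 = 1377/55.7 = 24.73 m/s².

24.7 m/s²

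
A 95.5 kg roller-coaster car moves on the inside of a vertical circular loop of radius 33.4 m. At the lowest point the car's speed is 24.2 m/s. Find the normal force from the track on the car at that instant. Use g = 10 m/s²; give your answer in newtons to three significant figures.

At the lowest point, N points up (toward the centre) and the weight mg points down (away from the centre), so the net inward force is N − mg = mv²/r.
N = m(v²/r + g) = 95.5 × ((24.2)²/33.4 + 10.0) = 95.5 × (17.53 + 10.0) = 95.5 × 27.53 = 2630 N.

2630 N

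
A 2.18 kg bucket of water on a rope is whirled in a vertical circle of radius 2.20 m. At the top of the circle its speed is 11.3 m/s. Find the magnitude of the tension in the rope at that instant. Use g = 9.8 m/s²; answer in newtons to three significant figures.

105 N

At the top, both T and the weight mg point inward (toward the centre), so T + mg = mv²/r.
T = m(v²/r − g) = 2.18 × ((11.3)²/2.20 − 9.8) = 2.18 × (58.04 − 9.8) = 2.18 × 48.24 = 105.2 N.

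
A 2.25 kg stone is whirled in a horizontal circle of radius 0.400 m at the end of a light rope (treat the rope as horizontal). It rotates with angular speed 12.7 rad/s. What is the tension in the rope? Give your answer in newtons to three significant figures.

145 N

v = ωr = 12.7 × 0.400 = 5.080 m/s.
The tension is the only horizontal force, so it supplies the full centripetal force: T = m v²/r = 2.25 × (5.080)²/0.400 = 2.25 × 25.81/0.400 = 145.2 N.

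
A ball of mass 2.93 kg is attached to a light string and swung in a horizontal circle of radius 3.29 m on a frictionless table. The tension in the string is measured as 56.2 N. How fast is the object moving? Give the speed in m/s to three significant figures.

T = m v²/r ⇒ v = √(T r / m) = √(56.2 × 3.29 / 2.93) = √63.11 = 7.944 m/s.

7.94 m/s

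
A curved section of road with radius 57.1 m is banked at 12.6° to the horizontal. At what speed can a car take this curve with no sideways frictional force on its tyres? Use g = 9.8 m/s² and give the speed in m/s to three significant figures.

11.2 m/s

On a frictionless banked curve, N sinθ = mv²/r and N cosθ = mg, so tanθ = v²/(rg).
v = √(r g tanθ) = √(57.1 × 9.8 × tan 12.6°) = √(57.1 × 9.8 × 0.2235) = √125.1 = 11.18 m/s.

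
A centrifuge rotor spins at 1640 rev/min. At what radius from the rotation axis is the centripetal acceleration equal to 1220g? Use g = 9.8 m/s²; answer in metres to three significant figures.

0.405 m

ω = 1640 rev/min × 2π/60 = 171.7 rad/s.
a_c = ω²r = 1220g ⇒ r = 1220 × 9.8 / (171.7)² = 11960/29490 = 0.4054 m.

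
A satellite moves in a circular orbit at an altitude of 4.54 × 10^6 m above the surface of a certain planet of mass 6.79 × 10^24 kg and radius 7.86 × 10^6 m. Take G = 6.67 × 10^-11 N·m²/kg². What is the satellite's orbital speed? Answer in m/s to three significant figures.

6040 m/s

Orbital radius r = R + h = 7.86 × 10^6 + 4.54 × 10^6 = 1.240 × 10^7 m.
Gravity supplies the centripetal force: G M m / r² = m v² / r, so v = √(GM/r).
v = √(6.67 × 10^-11 × 6.79 × 10^24 / 1.240 × 10^7) = √(3.652 × 10^7) = 6043 m/s.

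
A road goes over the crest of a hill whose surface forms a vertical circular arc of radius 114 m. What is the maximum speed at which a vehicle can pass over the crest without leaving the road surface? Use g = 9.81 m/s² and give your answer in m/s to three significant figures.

33.4 m/s

At the crest the centre of the circle is below the vehicle, so the net downward (centripetal) force is mg − N = mv²/r.
The vehicle leaves the road when N → 0, giving v_max = √(g r) = √(9.81 × 114) = 33.44 m/s.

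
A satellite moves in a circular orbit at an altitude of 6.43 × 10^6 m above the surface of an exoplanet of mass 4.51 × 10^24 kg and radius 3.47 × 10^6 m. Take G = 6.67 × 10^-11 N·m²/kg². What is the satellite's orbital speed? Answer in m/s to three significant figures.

5510 m/s

Orbital radius r = R + h = 3.47 × 10^6 + 6.43 × 10^6 = 9.900 × 10^6 m.
Gravity supplies the centripetal force: G M m / r² = m v² / r, so v = √(GM/r).
v = √(6.67 × 10^-11 × 4.51 × 10^24 / 9.900 × 10^6) = √(3.039 × 10^7) = 5512 m/s.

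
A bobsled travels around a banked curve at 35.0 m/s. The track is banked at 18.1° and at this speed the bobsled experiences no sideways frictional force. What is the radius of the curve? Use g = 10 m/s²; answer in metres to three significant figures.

Frictionless banking: tanθ = v²/(rg), so r = v²/(g tanθ).
r = (35.0)²/(10.0 × tan 18.1°) = 1225/(10.0 × 0.3269) = 1225/3.269 = 374.8 m.

375 m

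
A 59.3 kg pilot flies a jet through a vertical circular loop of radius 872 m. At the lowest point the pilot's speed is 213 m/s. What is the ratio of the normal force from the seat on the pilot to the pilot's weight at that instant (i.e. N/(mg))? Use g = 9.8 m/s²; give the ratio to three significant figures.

At the bottom, N − mg = mv²/r, so N = m(v²/r + g) and N/(mg) = v²/(rg) + 1 = (213)²/(872 × 9.8) + 1 = 5.309 + 1 = 6.309.

6.31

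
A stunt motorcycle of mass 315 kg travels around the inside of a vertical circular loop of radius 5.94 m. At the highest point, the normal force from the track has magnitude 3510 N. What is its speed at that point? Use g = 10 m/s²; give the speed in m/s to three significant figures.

11.2 m/s

At the top, N + mg = mv²/r, so v = √(r(N/m + g)) = √(5.94 × (3510/315 + 10.0)) = √(5.94 × 21.14) = √125.6 = 11.21 m/s.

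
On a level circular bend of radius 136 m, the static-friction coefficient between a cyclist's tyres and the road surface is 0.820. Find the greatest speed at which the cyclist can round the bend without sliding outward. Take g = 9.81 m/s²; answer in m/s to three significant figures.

Friction provides the centripetal force on a flat curve. At maximum speed it is at its limiting value: μ_s m g = m v²/r.
Mass cancels: v_max = √(μ_s g r) = √(0.820 × 9.81 × 136) = √1094 = 33.08 m/s.

33.1 m/s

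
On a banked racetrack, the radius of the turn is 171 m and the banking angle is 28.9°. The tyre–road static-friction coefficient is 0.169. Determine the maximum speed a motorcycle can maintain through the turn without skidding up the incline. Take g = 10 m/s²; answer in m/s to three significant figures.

At the maximum speed, friction acts down the slope at its limiting value f = μN. Radially (horizontal, toward centre): N sinθ + μN cosθ = mv²/r. Vertically: N cosθ − μN sinθ = mg.
Dividing: v² = r g (sinθ + μcosθ)/(cosθ − μsinθ).
sinθ + μcosθ = 0.4833 + 0.169×0.8755 = 0.6312; cosθ − μsinθ = 0.8755 − 0.169×0.4833 = 0.7938.
v² = 171 × 10.0 × 0.6312/0.7938 = 1360 m²/s², so v = 36.88 m/s.

36.9 m/s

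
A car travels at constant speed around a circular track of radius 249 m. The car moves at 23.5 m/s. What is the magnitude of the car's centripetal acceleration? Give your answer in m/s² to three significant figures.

2.22 m/s²

a_c = v²/r = (23.50)²/249 = 552.2/249 = 2.218 m/s².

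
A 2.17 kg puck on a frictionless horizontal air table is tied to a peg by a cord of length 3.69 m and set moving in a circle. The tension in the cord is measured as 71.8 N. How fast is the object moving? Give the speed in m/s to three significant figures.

T = m v²/r ⇒ v = √(T r / m) = √(71.8 × 3.69 / 2.17) = √122.1 = 11.05 m/s.

11.0 m/s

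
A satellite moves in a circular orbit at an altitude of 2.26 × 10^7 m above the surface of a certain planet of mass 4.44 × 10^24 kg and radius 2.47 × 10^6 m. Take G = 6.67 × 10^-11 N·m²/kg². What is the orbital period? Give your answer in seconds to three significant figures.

45800 s

r = R + h = 2.47 × 10^6 + 2.26 × 10^7 = 2.507 × 10^7 m. Gravity provides the centripetal force: G M m / r² = m v² / r ⇒ v = √(GM/r) = 3437 m/s.
T = 2πr/v = 2π × 2.507 × 10^7 / 3437 = 45830 s.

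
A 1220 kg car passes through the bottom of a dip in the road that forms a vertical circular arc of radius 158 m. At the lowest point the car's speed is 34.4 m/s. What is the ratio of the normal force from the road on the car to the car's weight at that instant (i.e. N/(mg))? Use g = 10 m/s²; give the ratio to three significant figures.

At the bottom, N − mg = mv²/r, so N = m(v²/r + g) and N/(mg) = v²/(rg) + 1 = (34.4)²/(158 × 10.0) + 1 = 0.7490 + 1 = 1.749.

1.75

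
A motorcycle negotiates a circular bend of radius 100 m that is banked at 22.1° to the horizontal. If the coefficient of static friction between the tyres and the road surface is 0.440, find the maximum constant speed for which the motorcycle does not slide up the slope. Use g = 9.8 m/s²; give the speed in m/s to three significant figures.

At the maximum speed, friction acts down the slope at its limiting value f = μN. Radially (horizontal, toward centre): N sinθ + μN cosθ = mv²/r. Vertically: N cosθ − μN sinθ = mg.
Dividing: v² = r g (sinθ + μcosθ)/(cosθ − μsinθ).
sinθ + μcosθ = 0.3762 + 0.440×0.9265 = 0.7839; cosθ − μsinθ = 0.9265 − 0.440×0.3762 = 0.7610.
v² = 100 × 9.8 × 0.7839/0.7610 = 1009 m²/s², so v = 31.77 m/s.

31.8 m/s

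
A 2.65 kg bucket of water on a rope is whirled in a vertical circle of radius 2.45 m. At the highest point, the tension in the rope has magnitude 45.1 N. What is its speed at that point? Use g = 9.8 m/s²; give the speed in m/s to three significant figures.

8.11 m/s

At the top, T + mg = mv²/r, so v = √(r(T/m + g)) = √(2.45 × (45.1/2.65 + 9.8)) = √(2.45 × 26.82) = √65.71 = 8.106 m/s.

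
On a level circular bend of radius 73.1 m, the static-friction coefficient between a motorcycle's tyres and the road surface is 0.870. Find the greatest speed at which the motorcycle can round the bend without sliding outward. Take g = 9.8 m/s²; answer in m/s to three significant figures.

The only inward force on a level bend is static friction, so at the limit f_s = μ_s N = μ_s m g = m v²/r.
Mass cancels: v_max = √(μ_s g r) = √(0.870 × 9.8 × 73.1) = √623.3 = 24.96 m/s.

25.0 m/s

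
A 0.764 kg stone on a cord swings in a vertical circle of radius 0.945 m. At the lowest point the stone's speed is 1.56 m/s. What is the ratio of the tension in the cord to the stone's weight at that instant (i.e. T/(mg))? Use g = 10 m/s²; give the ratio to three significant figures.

At the bottom, T − mg = mv²/r, so T = m(v²/r + g) and T/(mg) = v²/(rg) + 1 = (1.56)²/(0.945 × 10.0) + 1 = 0.2575 + 1 = 1.258.

1.26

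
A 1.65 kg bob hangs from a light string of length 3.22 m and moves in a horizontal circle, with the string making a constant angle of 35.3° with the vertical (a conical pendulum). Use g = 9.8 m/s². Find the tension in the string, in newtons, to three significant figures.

19.8 N

Vertically the bob has no acceleration, so T cosθ = mg.
T = mg/cosθ = 1.65 × 9.8 / cos 35.3° = 16.17/0.8161 = 19.81 N.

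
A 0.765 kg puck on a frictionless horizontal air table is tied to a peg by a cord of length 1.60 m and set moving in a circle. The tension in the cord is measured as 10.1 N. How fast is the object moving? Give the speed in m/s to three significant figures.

T = m v²/r ⇒ v = √(T r / m) = √(10.1 × 1.60 / 0.765) = √21.12 = 4.596 m/s.

4.60 m/s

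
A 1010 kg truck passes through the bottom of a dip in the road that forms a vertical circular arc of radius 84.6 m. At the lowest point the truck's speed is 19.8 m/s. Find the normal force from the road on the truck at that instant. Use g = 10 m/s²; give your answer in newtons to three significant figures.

At the lowest point, N points up (toward the centre) and the weight mg points down (away from the centre), so the net inward force is N − mg = mv²/r.
N = m(v²/r + g) = 1010 × ((19.8)²/84.6 + 10.0) = 1010 × (4.634 + 10.0) = 1010 × 14.63 = 14780 N.

14800 N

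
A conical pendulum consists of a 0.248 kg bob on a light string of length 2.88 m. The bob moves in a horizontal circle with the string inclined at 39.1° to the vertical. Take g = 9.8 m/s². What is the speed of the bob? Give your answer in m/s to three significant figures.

3.80 m/s

The radius of the circle is r = L sinθ = 2.88 × sin 39.1° = 1.816 m.
Horizontally T sinθ = mv²/r and vertically T cosθ = mg, so tanθ = v²/(rg).
v = √(r g tanθ) = √(1.816 × 9.8 × 0.8127) = √14.47 = 3.803 m/s.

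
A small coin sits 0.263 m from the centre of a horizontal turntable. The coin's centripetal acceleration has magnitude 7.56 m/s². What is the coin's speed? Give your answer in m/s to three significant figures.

1.41 m/s

a_c = v²/r ⇒ v = √(a_c · r) = √(7.56 × 0.263) = √1.988 = 1.410 m/s.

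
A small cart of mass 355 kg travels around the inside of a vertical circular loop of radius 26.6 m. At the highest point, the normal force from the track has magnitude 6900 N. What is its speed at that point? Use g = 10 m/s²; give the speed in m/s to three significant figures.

At the top, N + mg = mv²/r, so v = √(r(N/m + g)) = √(26.6 × (6900/355 + 10.0)) = √(26.6 × 29.44) = √783.0 = 27.98 m/s.

28.0 m/s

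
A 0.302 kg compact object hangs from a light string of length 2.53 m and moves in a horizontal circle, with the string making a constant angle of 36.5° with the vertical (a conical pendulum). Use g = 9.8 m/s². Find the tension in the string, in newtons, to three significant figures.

3.68 N

Vertically the bob has no acceleration, so T cosθ = mg.
T = mg/cosθ = 0.302 × 9.8 / cos 36.5° = 2.960/0.8039 = 3.682 N.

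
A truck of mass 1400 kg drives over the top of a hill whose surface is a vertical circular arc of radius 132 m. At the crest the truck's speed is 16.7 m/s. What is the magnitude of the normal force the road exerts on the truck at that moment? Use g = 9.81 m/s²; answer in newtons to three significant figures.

10800 N

At the crest the centripetal acceleration points downward (toward the centre of the arc), so mg − N = mv²/r.
N = m(g − v²/r) = 1400 × (9.81 − (16.7)²/132) = 1400 × (9.81 − 2.113) = 1400 × 7.697 = 10780 N.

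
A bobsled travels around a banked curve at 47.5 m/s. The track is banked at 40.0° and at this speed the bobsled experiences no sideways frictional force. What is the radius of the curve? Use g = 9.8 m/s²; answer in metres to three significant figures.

274 m

Frictionless banking: tanθ = v²/(rg), so r = v²/(g tanθ).
r = (47.5)²/(9.8 × tan 40.0°) = 2256/(9.8 × 0.8391) = 2256/8.223 = 274.4 m.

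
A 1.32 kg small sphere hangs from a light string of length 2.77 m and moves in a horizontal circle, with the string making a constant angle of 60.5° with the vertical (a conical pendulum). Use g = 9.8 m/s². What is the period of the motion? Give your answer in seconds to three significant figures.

2.34 s

r = L sinθ = 2.411 m. From T sinθ = mω²r and T cosθ = mg: tanθ = ω²r/g, so ω² = g tanθ / r = g/(L cosθ).
ω = √(g/(L cosθ)) = √(9.8/(2.77 × 0.4924)) = √7.185 = 2.680 rad/s.
Period = 2π/ω = 2.344 s.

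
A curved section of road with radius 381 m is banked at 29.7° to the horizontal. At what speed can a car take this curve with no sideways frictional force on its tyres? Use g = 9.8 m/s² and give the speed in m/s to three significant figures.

46.1 m/s

On a frictionless banked curve, N sinθ = mv²/r and N cosθ = mg, so tanθ = v²/(rg).
v = √(r g tanθ) = √(381 × 9.8 × tan 29.7°) = √(381 × 9.8 × 0.5704) = √2130 = 46.15 m/s.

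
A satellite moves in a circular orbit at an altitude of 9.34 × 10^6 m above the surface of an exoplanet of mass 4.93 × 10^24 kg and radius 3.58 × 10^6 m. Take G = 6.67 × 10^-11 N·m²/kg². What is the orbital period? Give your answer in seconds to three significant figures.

r = R + h = 3.58 × 10^6 + 9.34 × 10^6 = 1.292 × 10^7 m. Gravity provides the centripetal force: G M m / r² = m v² / r ⇒ v = √(GM/r) = 5045 m/s.
T = 2πr/v = 2π × 1.292 × 10^7 / 5045 = 16090 s.

16100 s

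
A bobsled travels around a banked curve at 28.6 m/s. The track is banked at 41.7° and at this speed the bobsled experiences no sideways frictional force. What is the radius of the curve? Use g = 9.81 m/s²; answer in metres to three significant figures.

93.6 m

Frictionless banking: tanθ = v²/(rg), so r = v²/(g tanθ).
r = (28.6)²/(9.81 × tan 41.7°) = 818.0/(9.81 × 0.8910) = 818.0/8.740 = 93.58 m.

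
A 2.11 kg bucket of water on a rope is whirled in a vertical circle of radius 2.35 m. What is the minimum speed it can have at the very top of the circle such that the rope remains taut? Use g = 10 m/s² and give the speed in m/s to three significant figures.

4.85 m/s

At the highest point the centre is directly below, so both the weight and T act inward: T + mg = mv²/r.
At minimum speed T → 0, so mg = mv_min²/r ⇒ v_min = √(g r) = √(10.0 × 2.35) = 4.848 m/s.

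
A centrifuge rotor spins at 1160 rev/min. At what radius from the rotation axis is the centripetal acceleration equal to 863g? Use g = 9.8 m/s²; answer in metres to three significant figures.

ω = 1160 rev/min × 2π/60 = 121.5 rad/s.
a_c = ω²r = 863g ⇒ r = 863 × 9.8 / (121.5)² = 8457/14760 = 0.5731 m.

0.573 m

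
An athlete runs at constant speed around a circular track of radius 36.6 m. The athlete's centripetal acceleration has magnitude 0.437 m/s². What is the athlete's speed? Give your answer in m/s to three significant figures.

4.00 m/s

a_c = v²/r ⇒ v = √(a_c · r) = √(0.437 × 36.6) = √15.99 = 3.999 m/s.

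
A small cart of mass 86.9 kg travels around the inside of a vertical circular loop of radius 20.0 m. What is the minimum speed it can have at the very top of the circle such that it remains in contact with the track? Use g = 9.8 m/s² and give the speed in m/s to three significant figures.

At the highest point the centre is directly below, so both the weight and N act inward: N + mg = mv²/r.
At minimum speed N → 0, so mg = mv_min²/r ⇒ v_min = √(g r) = √(9.8 × 20.0) = 14.00 m/s.

14.0 m/s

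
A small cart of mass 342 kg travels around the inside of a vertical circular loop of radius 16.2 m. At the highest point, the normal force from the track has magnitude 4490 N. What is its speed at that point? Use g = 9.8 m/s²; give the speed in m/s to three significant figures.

At the top, N + mg = mv²/r, so v = √(r(N/m + g)) = √(16.2 × (4490/342 + 9.8)) = √(16.2 × 22.93) = √371.4 = 19.27 m/s.

19.3 m/s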